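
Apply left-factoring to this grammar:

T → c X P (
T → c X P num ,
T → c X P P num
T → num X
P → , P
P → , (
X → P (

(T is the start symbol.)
Left-factoring transforms A → αβ₁ | αβ₂ into A → αA' and A' → β₁ | β₂
(α is the longest common prefix among the alternatives). Repeat until
no nonterminal has two alternatives with a common prefix.

Round 1: T has alternatives sharing prefix 'c X P'. Introduce T': T → c X P T'
  Add: T' → (
  Add: T' → num ,
  Add: T' → P num

Round 2: P has alternatives sharing prefix ','. Introduce P': P → , P'
  Add: P' → P
  Add: P' → (

No remaining common prefixes — done.

Resulting grammar:
T → c X P T'
T' → (
T' → num ,
T' → P num
T → num X
P → , P'
P' → P
P' → (
X → P (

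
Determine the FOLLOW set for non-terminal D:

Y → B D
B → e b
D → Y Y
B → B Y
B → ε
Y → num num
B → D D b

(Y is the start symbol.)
{ $, 'b', 'e', 'num' }

To compute FOLLOW(D), find every occurrence of D on a right-hand side N → α D β: add FIRST(β) \ {ε}, and if β is empty or nullable also add FOLLOW(N). Iterate to a fixed point.

In Y → B D: D is at the end, add FOLLOW(Y)
In B → D D b: D is followed by D b, add FIRST(D b) \ {ε} = { 'e', 'num' }
In B → D D b: D is followed by b, add FIRST(b) \ {ε} = { 'b' }

The FOLLOW sets referred to above (computed the same way, to a fixed point):
  FOLLOW(Y) = { $, 'b', 'e', 'num' }

Taking the union: FOLLOW(D) = { $, 'b', 'e', 'num' }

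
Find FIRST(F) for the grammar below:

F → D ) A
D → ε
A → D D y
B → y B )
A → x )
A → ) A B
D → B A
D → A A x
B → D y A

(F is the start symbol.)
{ ')', 'x', 'y' }

FIRST sets of the other non-terminals involved (by the same procedure, iterated to a fixed point):
  FIRST(D) = { ')', 'x', 'y', ε }

From F → D ) A:
  - D is a non-terminal: add FIRST(D) \ {ε} = { ')', 'x', 'y' }
    D is nullable, so continue to the next symbol
  - ')' is a terminal: add ')' and stop

Collecting: FIRST(F) = { ')', 'x', 'y' }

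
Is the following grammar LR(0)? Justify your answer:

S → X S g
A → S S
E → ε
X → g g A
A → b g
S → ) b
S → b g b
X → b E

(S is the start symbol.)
A grammar is LR(0) if no state in the canonical LR(0) collection has:
  - both a shift item (dot before a terminal) and a complete item (shift-reduce conflict), or
  - two or more complete items (reduce-reduce conflict; the accept item [S' → S .] counts as a complete item here).

Augment with S' → S and build the canonical LR(0) collection (I0 = CLOSURE({[S' → . S]}), then GOTO on every symbol after a dot until no new states appear). It has 18 states:
  I0: { [S → . ) b], [S → . X S g], [S → . b g b], [S' → . S], [X → . b E], [X → . g g A] }  — shift
  I1: { [S → ) . b] }  — shift
  I2: { [S' → S .] }  — accept
  I3: { [S → . ) b], [S → . X S g], [S → . b g b], [S → X . S g], [X → . b E], [X → . g g A] }  — shift
  I4: { [E → .], [S → b . g b], [X → b . E] }  — shift, reduce
  I5: { [X → g . g A] }  — shift
  I6: { [A → . S S], [A → . b g], [S → . ) b], [S → . X S g], [S → . b g b], [X → . b E], [X → . g g A], [X → g g . A] }  — shift
  I7: { [X → g g A .] }  — reduce
  I8: { [A → S . S], [S → . ) b], [S → . X S g], [S → . b g b], [X → . b E], [X → . g g A] }  — shift
  I9: { [A → b . g], [E → .], [S → b . g b], [X → b . E] }  — shift, reduce
  I10: { [X → b E .] }  — reduce
  I11: { [A → b g .], [S → b g . b] }  — shift, reduce
  I12: { [S → b g b .] }  — reduce
  I13: { [A → S S .] }  — reduce
  I14: { [S → b g . b] }  — shift
  I15: { [S → X S . g] }  — shift
  I16: { [S → X S g .] }  — reduce
  I17: { [S → ) b .] }  — reduce

Conflict in state I4:
  Shift-reduce conflict between [E → .] and [S → b . g b]
So the grammar is NOT LR(0).

Answer: No. Shift-reduce conflict between [E → .] and [S → b . g b]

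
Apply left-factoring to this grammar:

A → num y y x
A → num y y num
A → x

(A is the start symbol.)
Left-factoring transforms A → αβ₁ | αβ₂ into A → αA' and A' → β₁ | β₂
(α is the longest common prefix among the alternatives). Repeat until
no nonterminal has two alternatives with a common prefix.

Round 1: A has alternatives sharing prefix 'num y y'. Introduce A': A → num y y A'
  Add: A' → x
  Add: A' → num

No remaining common prefixes — done.

Resulting grammar:
A → num y y A'
A' → x
A' → num
A → x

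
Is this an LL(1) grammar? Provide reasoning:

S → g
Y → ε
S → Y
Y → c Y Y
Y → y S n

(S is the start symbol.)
No. Predict set conflict for Y: { 'c' }

Relevant sets:
  FIRST(Y) = { 'c', 'y', ε }
  FOLLOW(S) = { $, 'n' }
  FOLLOW(Y) = { $, 'c', 'n', 'y' }

For S:
  PREDICT(S → g) = { 'g' }
  PREDICT(S → Y) = { $, 'c', 'n', 'y' }
For Y:
  PREDICT(Y → ε) = { $, 'c', 'n', 'y' }
  PREDICT(Y → c Y Y) = { 'c' }
  PREDICT(Y → y S n) = { 'y' }

Conflict found: Predict set conflict for Y: { 'c' }
The grammar is NOT LL(1).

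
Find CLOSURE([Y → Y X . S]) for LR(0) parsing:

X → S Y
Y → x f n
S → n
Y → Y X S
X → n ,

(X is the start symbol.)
{ [S → . n], [Y → Y X . S] }

Start with: [Y → Y X . S]
  [Y → Y X . S] has the dot before S: add [S → . n]
No further items can be added.

CLOSURE = { [S → . n], [Y → Y X . S] }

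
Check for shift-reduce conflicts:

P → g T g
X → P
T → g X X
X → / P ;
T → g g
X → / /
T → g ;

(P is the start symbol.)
A shift-reduce conflict occurs when an LR(0) state has both:
  - a complete (reduce) item [A → α .] (dot at the end), and
  - a shift item [B → β . c γ] (dot before a terminal).

Augment with P' → P and build the canonical LR(0) collection (I0 = CLOSURE({[P' → . P]}), then GOTO on every symbol after a dot until no new states appear). It has 15 states:
  I0: { [P → . g T g], [P' → . P] }  — shift
  I1: { [P' → P .] }  — accept
  I2: { [P → g . T g], [T → . g ;], [T → . g X X], [T → . g g] }  — shift
  I3: { [P → g T . g] }  — shift
  I4: { [P → . g T g], [T → g . ;], [T → g . X X], [T → g . g], [X → . / /], [X → . / P ;], [X → . P] }  — shift
  I5: { [P → . g T g], [X → / . /], [X → / . P ;] }  — shift
  I6: { [T → g ; .] }  — reduce
  I7: { [X → P .] }  — reduce
  I8: { [P → . g T g], [T → g X . X], [X → . / /], [X → . / P ;], [X → . P] }  — shift
  I9: { [P → g . T g], [T → . g ;], [T → . g X X], [T → . g g], [T → g g .] }  — shift, reduce
  I10: { [T → g X X .] }  — reduce
  I11: { [X → / / .] }  — reduce
  I12: { [X → / P . ;] }  — shift
  I13: { [X → / P ; .] }  — reduce
  I14: { [P → g T g .] }  — reduce

I9 contains reduce item [T → g g .] and shift items [T → . g ;], [T → . g X X], [T → . g g] — shift-reduce conflict.

Answer: Yes — I9: [T → g g .] vs [T → . g ;]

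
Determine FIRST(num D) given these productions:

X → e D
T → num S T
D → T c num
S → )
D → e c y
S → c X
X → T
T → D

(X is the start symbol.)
{ 'num' }

To compute FIRST(num D), process the symbols left to right:
Symbol num is a terminal. Add 'num' and stop.
FIRST(num D) = { 'num' }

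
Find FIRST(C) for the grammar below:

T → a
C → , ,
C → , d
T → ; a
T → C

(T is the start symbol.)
{ ',' }

To compute FIRST(C), examine every production with C on the left-hand side, reading each right-hand side left to right until a non-nullable symbol is reached.

From C → , ,:
  - ',' is a terminal: add ',' and stop
From C → , d:
  - ',' is a terminal: add ',' and stop

Collecting: FIRST(C) = { ',' }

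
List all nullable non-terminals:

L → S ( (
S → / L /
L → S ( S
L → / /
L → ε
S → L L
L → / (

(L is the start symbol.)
ε-productions: L → ε
So L is immediately nullable.
S → L L: every symbol on the right is nullable, so S is nullable too.
Every non-terminal is now nullable.
Nullable = { 'L', 'S' }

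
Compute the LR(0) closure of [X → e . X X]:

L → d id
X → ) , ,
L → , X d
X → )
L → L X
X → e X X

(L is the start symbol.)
Start with: [X → e . X X]
  [X → e . X X] has the dot before X: add [X → . ) , ,], [X → . )], [X → . e X X]
No further items can be added.

CLOSURE = { [X → . ) , ,], [X → . )], [X → . e X X], [X → e . X X] }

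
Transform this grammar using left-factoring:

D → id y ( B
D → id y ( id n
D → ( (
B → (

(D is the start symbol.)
Left-factoring transforms A → αβ₁ | αβ₂ into A → αA' and A' → β₁ | β₂
(α is the longest common prefix among the alternatives). Repeat until
no nonterminal has two alternatives with a common prefix.

Round 1: D has alternatives sharing prefix 'id y ('. Introduce D': D → id y ( D'
  Add: D' → B
  Add: D' → id n

No remaining common prefixes — done.

Resulting grammar:
D → id y ( D'
D' → B
D' → id n
D → ( (
B → (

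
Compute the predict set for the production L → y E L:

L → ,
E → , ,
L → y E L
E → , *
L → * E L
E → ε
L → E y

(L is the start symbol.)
{ 'y' }

PREDICT(L → y E L) = (FIRST(RHS) \ {ε}) ∪ (FOLLOW(L) if ε ∈ FIRST(RHS), i.e. RHS ⇒* ε)
FIRST(y E L) = { 'y' }
ε ∉ FIRST(y E L), so FOLLOW(L) is not added.
PREDICT(L → y E L) = { 'y' }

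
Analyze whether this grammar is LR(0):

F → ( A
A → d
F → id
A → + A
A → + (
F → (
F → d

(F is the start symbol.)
No. Shift-reduce conflict between [F → ( .] and [A → . + (]

A grammar is LR(0) if no state in the canonical LR(0) collection has:
  - both a shift item (dot before a terminal) and a complete item (shift-reduce conflict), or
  - two or more complete items (reduce-reduce conflict; the accept item [F' → F .] counts as a complete item here).

Augment with F' → F and build the canonical LR(0) collection (I0 = CLOSURE({[F' → . F]}), then GOTO on every symbol after a dot until no new states appear). It has 10 states:
  I0: { [F → . ( A], [F → . (], [F → . d], [F → . id], [F' → . F] }  — shift
  I1: { [A → . + (], [A → . + A], [A → . d], [F → ( . A], [F → ( .] }  — shift, reduce
  I2: { [F' → F .] }  — accept
  I3: { [F → d .] }  — reduce
  I4: { [F → id .] }  — reduce
  I5: { [A → + . (], [A → + . A], [A → . + (], [A → . + A], [A → . d] }  — shift
  I6: { [F → ( A .] }  — reduce
  I7: { [A → d .] }  — reduce
  I8: { [A → + ( .] }  — reduce
  I9: { [A → + A .] }  — reduce

Conflict in state I1:
  Shift-reduce conflict between [F → ( .] and [A → . + (]
So the grammar is NOT LR(0).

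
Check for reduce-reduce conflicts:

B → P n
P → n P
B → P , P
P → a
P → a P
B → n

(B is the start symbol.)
No reduce-reduce conflicts

A reduce-reduce conflict occurs when an LR(0) state has two complete items [A → α .] and [B → β .] — both call for a reduction, and with no lookahead the parser cannot choose between them.

Augment with B' → B and build the canonical LR(0) collection (I0 = CLOSURE({[B' → . B]}), then GOTO on every symbol after a dot until no new states appear). It has 11 states:
  I0: { [B → . P , P], [B → . P n], [B → . n], [B' → . B], [P → . a P], [P → . a], [P → . n P] }  — shift
  I1: { [B' → B .] }  — accept
  I2: { [B → P . , P], [B → P . n] }  — shift
  I3: { [P → . a P], [P → . a], [P → . n P], [P → a . P], [P → a .] }  — shift, reduce
  I4: { [B → n .], [P → . a P], [P → . a], [P → . n P], [P → n . P] }  — shift, reduce
  I5: { [P → n P .] }  — reduce
  I6: { [P → . a P], [P → . a], [P → . n P], [P → n . P] }  — shift
  I7: { [P → a P .] }  — reduce
  I8: { [B → P , . P], [P → . a P], [P → . a], [P → . n P] }  — shift
  I9: { [B → P n .] }  — reduce
  I10: { [B → P , P .] }  — reduce

No state contains more than one complete item.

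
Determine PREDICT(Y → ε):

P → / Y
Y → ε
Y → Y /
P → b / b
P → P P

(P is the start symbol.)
{ $, '/', 'b' }

PREDICT(Y → ε) = (FIRST(RHS) \ {ε}) ∪ (FOLLOW(Y) if ε ∈ FIRST(RHS), i.e. RHS ⇒* ε)
The right-hand side is ε (FIRST(ε) = { ε }), so the predict set is FOLLOW(Y) = { $, '/', 'b' }
PREDICT(Y → ε) = { $, '/', 'b' }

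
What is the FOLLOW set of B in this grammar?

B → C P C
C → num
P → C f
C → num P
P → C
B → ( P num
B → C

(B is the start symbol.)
{ $ }

B is the start symbol, so $ ∈ FOLLOW(B).
B does not occur on any right-hand side.

Taking the union: FOLLOW(B) = { $ }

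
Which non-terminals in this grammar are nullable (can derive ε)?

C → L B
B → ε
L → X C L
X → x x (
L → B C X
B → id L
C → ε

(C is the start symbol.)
{ 'B', 'C' }

A non-terminal is nullable if it can derive ε (the empty string): either it has an ε-production, or it has a production whose right-hand side consists entirely of nullable non-terminals.

ε-productions: B → ε, C → ε
So B, C are immediately nullable.
No further non-terminal can be added: every production for the remaining non-terminals contains a terminal or a non-nullable non-terminal.
Nullable = { 'B', 'C' }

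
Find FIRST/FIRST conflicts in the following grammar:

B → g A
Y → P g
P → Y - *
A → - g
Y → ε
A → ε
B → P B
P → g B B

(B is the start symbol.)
Yes. B → g A / B → P B on { 'g' }; P → Y '-' '*' / P → g B B on { 'g' }

A FIRST/FIRST conflict occurs when two productions N → α and N → β for the same non-terminal have FIRST(α) ∩ FIRST(β) ≠ ∅ (with ε ∈ FIRST of a nullable right-hand side, so two nullable alternatives also conflict).

FIRST sets of the non-terminals at (or reachable through a nullable prefix from) the front of some alternative:
  FIRST(P) = { '-', 'g' }
  FIRST(Y) = { '-', 'g', ε }

Productions for B:
  B → g A: FIRST = { 'g' }
  B → P B: FIRST = { '-', 'g' }
Productions for Y:
  Y → P g: FIRST = { '-', 'g' }
  Y → ε: FIRST = { ε }
Productions for P:
  P → Y - *: FIRST = { '-', 'g' }
  P → g B B: FIRST = { 'g' }
Productions for A:
  A → - g: FIRST = { '-' }
  A → ε: FIRST = { ε }

Conflict for B: B → g A and B → P B
  Overlap: { 'g' }
Conflict for P: P → Y - * and P → g B B
  Overlap: { 'g' }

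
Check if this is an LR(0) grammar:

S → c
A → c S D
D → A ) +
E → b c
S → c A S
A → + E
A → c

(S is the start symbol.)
No. Shift-reduce conflict between [S → c .] and [A → . + E]

A grammar is LR(0) if no state in the canonical LR(0) collection has:
  - both a shift item (dot before a terminal) and a complete item (shift-reduce conflict), or
  - two or more complete items (reduce-reduce conflict; the accept item [S' → S .] counts as a complete item here).

Augment with S' → S and build the canonical LR(0) collection (I0 = CLOSURE({[S' → . S]}), then GOTO on every symbol after a dot until no new states appear). It has 15 states:
  I0: { [S → . c A S], [S → . c], [S' → . S] }  — shift
  I1: { [S' → S .] }  — accept
  I2: { [A → . + E], [A → . c S D], [A → . c], [S → c . A S], [S → c .] }  — shift, reduce
  I3: { [A → + . E], [E → . b c] }  — shift
  I4: { [S → . c A S], [S → . c], [S → c A . S] }  — shift
  I5: { [A → c . S D], [A → c .], [S → . c A S], [S → . c] }  — shift, reduce
  I6: { [A → . + E], [A → . c S D], [A → . c], [A → c S . D], [D → . A ) +] }  — shift
  I7: { [D → A . ) +] }  — shift
  I8: { [A → c S D .] }  — reduce
  I9: { [D → A ) . +] }  — shift
  I10: { [D → A ) + .] }  — reduce
  I11: { [S → c A S .] }  — reduce
  I12: { [A → + E .] }  — reduce
  I13: { [E → b . c] }  — shift
  I14: { [E → b c .] }  — reduce

Conflict in state I2:
  Shift-reduce conflict between [S → c .] and [A → . + E]
So the grammar is NOT LR(0).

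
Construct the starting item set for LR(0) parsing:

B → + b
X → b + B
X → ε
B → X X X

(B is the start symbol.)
First, augment the grammar with B' → B
I₀ = CLOSURE({ [B' → . B] }):
  [B' → . B] has the dot before B: add [B → . + b], [B → . X X X]
  [B → . X X X] has the dot before X: add [X → . b + B], [X → .]
No further items can be added.

I₀ = { [B → . + b], [B → . X X X], [B' → . B], [X → . b + B], [X → .] }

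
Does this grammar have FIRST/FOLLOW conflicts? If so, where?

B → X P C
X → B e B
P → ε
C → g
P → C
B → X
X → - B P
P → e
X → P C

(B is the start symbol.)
A FIRST/FOLLOW conflict occurs when a non-terminal N has a nullable alternative N → β (β ⇒* ε) and another alternative N → α with FIRST(α) ∩ FOLLOW(N) ≠ ∅: on such a lookahead the parser cannot decide between expanding α and letting N vanish via β.

Nullable non-terminals: P.
FIRST sets used below: FIRST(C) = { 'g' }

P: nullable alternative(s) P → ε; FOLLOW(P) = { $, 'e', 'g' }
  P → ε: FIRST \ {ε} = { } — this is the only nullable alternative, skip
  P → C: FIRST \ {ε} = { 'g' } — overlaps FOLLOW(P) on { 'g' }: CONFLICT
  P → e: FIRST \ {ε} = { 'e' } — overlaps FOLLOW(P) on { 'e' }: CONFLICT

B, C, X have no nullable alternative, so no FIRST/FOLLOW check is needed there.

So the grammar has 2 FIRST/FOLLOW conflicts (marked CONFLICT above).

Answer: Yes. P → C with FOLLOW(P) on { 'g' }; P → e with FOLLOW(P) on { 'e' }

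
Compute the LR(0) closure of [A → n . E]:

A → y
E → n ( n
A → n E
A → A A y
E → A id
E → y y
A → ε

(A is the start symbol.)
{ [A → . A A y], [A → . n E], [A → . y], [A → .], [A → n . E], [E → . A id], [E → . n ( n], [E → . y y] }

To compute CLOSURE, for each item [A → α.Bβ] where B is a non-terminal, add [B → .γ] for all productions B → γ; repeat for the newly added items until nothing changes.

Start with: [A → n . E]
  [A → n . E] has the dot before E: add [E → . n ( n], [E → . A id], [E → . y y]
  [E → . A id] has the dot before A: add [A → . y], [A → . n E], [A → . A A y], [A → .]
No further items can be added.

CLOSURE = { [A → . A A y], [A → . n E], [A → . y], [A → .], [A → n . E], [E → . A id], [E → . n ( n], [E → . y y] }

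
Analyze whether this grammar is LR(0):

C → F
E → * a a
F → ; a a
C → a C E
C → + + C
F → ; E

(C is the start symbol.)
A grammar is LR(0) if no state in the canonical LR(0) collection has:
  - both a shift item (dot before a terminal) and a complete item (shift-reduce conflict), or
  - two or more complete items (reduce-reduce conflict; the accept item [C' → C .] counts as a complete item here).

Augment with C' → C and build the canonical LR(0) collection (I0 = CLOSURE({[C' → . C]}), then GOTO on every symbol after a dot until no new states appear). It has 16 states:
  I0: { [C → . + + C], [C → . F], [C → . a C E], [C' → . C], [F → . ; E], [F → . ; a a] }  — shift
  I1: { [C → + . + C] }  — shift
  I2: { [E → . * a a], [F → ; . E], [F → ; . a a] }  — shift
  I3: { [C' → C .] }  — accept
  I4: { [C → F .] }  — reduce
  I5: { [C → . + + C], [C → . F], [C → . a C E], [C → a . C E], [F → . ; E], [F → . ; a a] }  — shift
  I6: { [C → a C . E], [E → . * a a] }  — shift
  I7: { [E → * . a a] }  — shift
  I8: { [C → a C E .] }  — reduce
  I9: { [E → * a . a] }  — shift
  I10: { [E → * a a .] }  — reduce
  I11: { [F → ; E .] }  — reduce
  I12: { [F → ; a . a] }  — shift
  I13: { [F → ; a a .] }  — reduce
  I14: { [C → + + . C], [C → . + + C], [C → . F], [C → . a C E], [F → . ; E], [F → . ; a a] }  — shift
  I15: { [C → + + C .] }  — reduce

Every state is either a pure shift/goto state or contains exactly one complete item and nothing to shift — no conflicts. The grammar is LR(0).

Answer: Yes, the grammar is LR(0)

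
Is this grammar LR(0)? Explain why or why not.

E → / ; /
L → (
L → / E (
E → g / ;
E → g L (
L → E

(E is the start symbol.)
Augment with E' → E and build the canonical LR(0) collection (I0 = CLOSURE({[E' → . E]}), then GOTO on every symbol after a dot until no new states appear). It has 14 states:
  I0: { [E → . / ; /], [E → . g / ;], [E → . g L (], [E' → . E] }  — shift
  I1: { [E → / . ; /] }  — shift
  I2: { [E' → E .] }  — accept
  I3: { [E → . / ; /], [E → . g / ;], [E → . g L (], [E → g . / ;], [E → g . L (], [L → . (], [L → . / E (], [L → . E] }  — shift
  I4: { [L → ( .] }  — reduce
  I5: { [E → . / ; /], [E → . g / ;], [E → . g L (], [E → / . ; /], [E → g / . ;], [L → / . E (] }  — shift
  I6: { [L → E .] }  — reduce
  I7: { [E → g L . (] }  — shift
  I8: { [E → g L ( .] }  — reduce
  I9: { [E → / ; . /], [E → g / ; .] }  — shift, reduce
  I10: { [L → / E . (] }  — shift
  I11: { [L → / E ( .] }  — reduce
  I12: { [E → / ; / .] }  — reduce
  I13: { [E → / ; . /] }  — shift

Conflict in state I9:
  Shift-reduce conflict between [E → g / ; .] and [E → / ; . /]
So the grammar is NOT LR(0).

Answer: No. Shift-reduce conflict between [E → g / ; .] and [E → / ; . /]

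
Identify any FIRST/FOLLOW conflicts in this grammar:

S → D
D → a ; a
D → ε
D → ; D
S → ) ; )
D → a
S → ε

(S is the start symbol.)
No FIRST/FOLLOW conflicts.

Nullable non-terminals: D, S.
FIRST sets used below: FIRST(D) = { ';', 'a', ε }

D: nullable alternative(s) D → ε; FOLLOW(D) = { $ }
  D → a ; a: FIRST \ {ε} = { 'a' } — disjoint from FOLLOW(D)
  D → ε: FIRST \ {ε} = { } — this is the only nullable alternative, skip
  D → ; D: FIRST \ {ε} = { ';' } — disjoint from FOLLOW(D)
  D → a: FIRST \ {ε} = { 'a' } — disjoint from FOLLOW(D)

S: nullable alternative(s) S → D, S → ε; FOLLOW(S) = { $ }
  S → D: FIRST \ {ε} = { ';', 'a' } — disjoint from FOLLOW(S)
  S → ) ; ): FIRST \ {ε} = { ')' } — disjoint from FOLLOW(S)
  S → ε: FIRST \ {ε} = { } — disjoint from FOLLOW(S)

No FIRST/FOLLOW conflicts found.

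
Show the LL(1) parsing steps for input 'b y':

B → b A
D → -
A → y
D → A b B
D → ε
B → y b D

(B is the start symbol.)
Stack is shown with the top on the left.

Stack  Input  Action
--------------------
B $    b y $  output B → b A
b A $  b y $  match 'b'
A $    y $    output A → y
y $    y $    match 'y'
$      $      accept

The string is accepted.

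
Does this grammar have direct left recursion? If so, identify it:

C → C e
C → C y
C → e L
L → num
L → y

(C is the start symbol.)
C → C e: LEFT RECURSIVE (starts with C)
C → C y: LEFT RECURSIVE (starts with C)
C → e L: starts with e
L → num: starts with num
L → y: starts with y

The grammar has direct left recursion on: C.

Answer: Yes, C is left-recursive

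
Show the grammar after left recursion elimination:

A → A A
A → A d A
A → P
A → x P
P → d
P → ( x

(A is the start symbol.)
A is directly left-recursive. The standard transformation for
  A → A α₁ | ... | A α_m | β₁ | ... | β_n
is
  A  → β₁ A' | ... | β_n A'
  A' → α₁ A' | ... | α_m A' | ε

A → P becomes A → P A'
A → x P becomes A → x P A'
A → A A becomes A' → A A'
A → A d A becomes A' → d A A'
Add A' → ε

Productions for other non-terminals are unchanged:
  P → d
  P → ( x

Resulting grammar:
A → P A'
A → x P A'
A' → A A'
A' → d A A'
A' → ε
P → d
P → ( x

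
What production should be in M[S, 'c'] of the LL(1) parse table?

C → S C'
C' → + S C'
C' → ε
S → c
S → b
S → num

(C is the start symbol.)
To find M[S, 'c'], we find productions for S where 'c' is in the predict set (PREDICT(N → α) = (FIRST(α) \ {ε}) ∪ (FOLLOW(N) if α ⇒* ε)).

S → c: PREDICT = { 'c' }
  'c' is in predict set, so this production goes in M[S, 'c']
S → b: PREDICT = { 'b' }
S → num: PREDICT = { 'num' }

M[S, 'c'] = S → c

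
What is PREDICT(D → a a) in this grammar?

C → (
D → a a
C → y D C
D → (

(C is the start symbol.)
PREDICT(D → a a) = (FIRST(RHS) \ {ε}) ∪ (FOLLOW(D) if ε ∈ FIRST(RHS), i.e. RHS ⇒* ε)
FIRST(a a) = { 'a' }
ε ∉ FIRST(a a), so FOLLOW(D) is not added.
PREDICT(D → a a) = { 'a' }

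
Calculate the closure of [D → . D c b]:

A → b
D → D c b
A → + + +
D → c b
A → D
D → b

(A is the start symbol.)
{ [D → . D c b], [D → . b], [D → . c b] }

Start with: [D → . D c b]
  [D → . D c b] has the dot before D: add [D → . c b], [D → . b]
No further items can be added.

CLOSURE = { [D → . D c b], [D → . b], [D → . c b] }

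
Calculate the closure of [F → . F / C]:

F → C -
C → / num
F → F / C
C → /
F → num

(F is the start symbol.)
Start with: [F → . F / C]
  [F → . F / C] has the dot before F: add [F → . C -], [F → . num]
  [F → . C -] has the dot before C: add [C → . / num], [C → . /]
No further items can be added.

CLOSURE = { [C → . / num], [C → . /], [F → . C -], [F → . F / C], [F → . num] }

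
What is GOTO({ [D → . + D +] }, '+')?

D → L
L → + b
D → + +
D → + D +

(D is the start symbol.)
GOTO(I, '+') = CLOSURE({ [A → αX.β] : [A → α.Xβ] ∈ I, X = '+' })

Items with dot before '+', with the dot advanced:
  [D → . + D +] → [D → + . D +]
Closure of the advanced items:
  [D → + . D +] has the dot before D: add [D → . L], [D → . + +], [D → . + D +]
  [D → . L] has the dot before L: add [L → . + b]

GOTO = { [D → + . D +], [D → . + +], [D → . + D +], [D → . L], [L → . + b] }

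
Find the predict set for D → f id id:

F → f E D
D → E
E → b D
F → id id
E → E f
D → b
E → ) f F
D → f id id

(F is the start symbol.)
PREDICT(D → f id id) = (FIRST(RHS) \ {ε}) ∪ (FOLLOW(D) if ε ∈ FIRST(RHS), i.e. RHS ⇒* ε)
FIRST(f id id) = { 'f' }
ε ∉ FIRST(f id id), so FOLLOW(D) is not added.
PREDICT(D → f id id) = { 'f' }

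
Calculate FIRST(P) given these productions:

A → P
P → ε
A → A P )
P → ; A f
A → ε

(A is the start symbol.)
From P → ε:
  - ε-production, so ε ∈ FIRST(P)
From P → ; A f:
  - ';' is a terminal: add ';' and stop

Collecting: FIRST(P) = { ';', ε }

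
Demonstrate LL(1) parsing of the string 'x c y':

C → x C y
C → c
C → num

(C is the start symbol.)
LL(1) parsing maintains a stack (initially the start symbol over $) and the input. At each step: if the stack top is a terminal, match it against the current input token; if it is a non-terminal N, replace it with the RHS of M[N, lookahead] (the unique production whose predict set contains the lookahead).

Stack is shown with the top on the left.

Stack    Input    Action
------------------------
C $      x c y $  output C → x C y
x C y $  x c y $  match 'x'
C y $    c y $    output C → c
c y $    c y $    match 'c'
y $      y $      match 'y'
$        $        accept

The string is accepted.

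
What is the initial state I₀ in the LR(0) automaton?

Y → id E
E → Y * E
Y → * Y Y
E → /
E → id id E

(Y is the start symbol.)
{ [Y → . * Y Y], [Y → . id E], [Y' → . Y] }

First, augment the grammar with Y' → Y
I₀ = CLOSURE({ [Y' → . Y] }):
  [Y' → . Y] has the dot before Y: add [Y → . id E], [Y → . * Y Y]
No further items can be added.

I₀ = { [Y → . * Y Y], [Y → . id E], [Y' → . Y] }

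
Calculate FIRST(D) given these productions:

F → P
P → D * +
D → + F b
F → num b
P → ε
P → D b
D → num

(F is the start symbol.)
{ '+', 'num' }

To compute FIRST(D), examine every production with D on the left-hand side, reading each right-hand side left to right until a non-nullable symbol is reached.

From D → + F b:
  - '+' is a terminal: add '+' and stop
From D → num:
  - num is a terminal: add 'num' and stop

Collecting: FIRST(D) = { '+', 'num' }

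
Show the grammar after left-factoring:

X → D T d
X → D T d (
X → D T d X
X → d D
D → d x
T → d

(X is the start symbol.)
Left-factoring transforms A → αβ₁ | αβ₂ into A → αA' and A' → β₁ | β₂
(α is the longest common prefix among the alternatives). Repeat until
no nonterminal has two alternatives with a common prefix.

Round 1: X has alternatives sharing prefix 'D T d'. Introduce X': X → D T d X'
  Add: X' → ε
  Add: X' → (
  Add: X' → X

No remaining common prefixes — done.

Resulting grammar:
X → D T d X'
X' → ε
X' → (
X' → X
X → d D
D → d x
T → d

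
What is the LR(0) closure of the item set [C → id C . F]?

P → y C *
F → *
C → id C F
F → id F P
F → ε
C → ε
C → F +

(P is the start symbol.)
Start with: [C → id C . F]
  [C → id C . F] has the dot before F: add [F → . *], [F → . id F P], [F → .]
No further items can be added.

CLOSURE = { [C → id C . F], [F → . *], [F → . id F P], [F → .] }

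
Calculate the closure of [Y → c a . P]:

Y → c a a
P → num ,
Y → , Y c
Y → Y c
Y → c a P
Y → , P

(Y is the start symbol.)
To compute CLOSURE, for each item [A → α.Bβ] where B is a non-terminal, add [B → .γ] for all productions B → γ; repeat for the newly added items until nothing changes.

Start with: [Y → c a . P]
  [Y → c a . P] has the dot before P: add [P → . num ,]
No further items can be added.

CLOSURE = { [P → . num ,], [Y → c a . P] }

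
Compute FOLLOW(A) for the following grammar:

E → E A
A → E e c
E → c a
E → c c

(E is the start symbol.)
{ $, 'c', 'e' }

In E → E A: A is at the end, add FOLLOW(E)

The FOLLOW sets referred to above (computed the same way, to a fixed point):
  FOLLOW(E) = { $, 'c', 'e' }

Taking the union: FOLLOW(A) = { $, 'c', 'e' }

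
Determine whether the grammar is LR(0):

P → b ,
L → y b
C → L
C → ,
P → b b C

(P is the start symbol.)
Yes, the grammar is LR(0)

Augment with P' → P and build the canonical LR(0) collection (I0 = CLOSURE({[P' → . P]}), then GOTO on every symbol after a dot until no new states appear). It has 10 states:
  I0: { [P → . b ,], [P → . b b C], [P' → . P] }  — shift
  I1: { [P' → P .] }  — accept
  I2: { [P → b . ,], [P → b . b C] }  — shift
  I3: { [P → b , .] }  — reduce
  I4: { [C → . ,], [C → . L], [L → . y b], [P → b b . C] }  — shift
  I5: { [C → , .] }  — reduce
  I6: { [P → b b C .] }  — reduce
  I7: { [C → L .] }  — reduce
  I8: { [L → y . b] }  — shift
  I9: { [L → y b .] }  — reduce

Every state is either a pure shift/goto state or contains exactly one complete item and nothing to shift — no conflicts. The grammar is LR(0).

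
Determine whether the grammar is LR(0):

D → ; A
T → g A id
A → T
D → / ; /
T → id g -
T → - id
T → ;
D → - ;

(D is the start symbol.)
Yes, the grammar is LR(0)

A grammar is LR(0) if no state in the canonical LR(0) collection has:
  - both a shift item (dot before a terminal) and a complete item (shift-reduce conflict), or
  - two or more complete items (reduce-reduce conflict; the accept item [D' → D .] counts as a complete item here).

Augment with D' → D and build the canonical LR(0) collection (I0 = CLOSURE({[D' → . D]}), then GOTO on every symbol after a dot until no new states appear). It has 19 states:
  I0: { [D → . - ;], [D → . / ; /], [D → . ; A], [D' → . D] }  — shift
  I1: { [D → - . ;] }  — shift
  I2: { [D → / . ; /] }  — shift
  I3: { [A → . T], [D → ; . A], [T → . - id], [T → . ;], [T → . g A id], [T → . id g -] }  — shift
  I4: { [D' → D .] }  — accept
  I5: { [T → - . id] }  — shift
  I6: { [T → ; .] }  — reduce
  I7: { [D → ; A .] }  — reduce
  I8: { [A → T .] }  — reduce
  I9: { [A → . T], [T → . - id], [T → . ;], [T → . g A id], [T → . id g -], [T → g . A id] }  — shift
  I10: { [T → id . g -] }  — shift
  I11: { [T → id g . -] }  — shift
  I12: { [T → id g - .] }  — reduce
  I13: { [T → g A . id] }  — shift
  I14: { [T → g A id .] }  — reduce
  I15: { [T → - id .] }  — reduce
  I16: { [D → / ; . /] }  — shift
  I17: { [D → / ; / .] }  — reduce
  I18: { [D → - ; .] }  — reduce

Every state is either a pure shift/goto state or contains exactly one complete item and nothing to shift — no conflicts. The grammar is LR(0).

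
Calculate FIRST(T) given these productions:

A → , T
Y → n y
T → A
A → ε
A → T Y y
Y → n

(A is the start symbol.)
{ ',', 'n', ε }

To compute FIRST(T), examine every production with T on the left-hand side, reading each right-hand side left to right until a non-nullable symbol is reached.

FIRST sets of the other non-terminals involved (by the same procedure, iterated to a fixed point):
  FIRST(A) = { ',', 'n', ε }

From T → A:
  - A is a non-terminal: add FIRST(A) \ {ε} = { ',', 'n' }
    A is nullable and nothing follows, so the whole right-hand side can vanish: ε ∈ FIRST(T)

Collecting: FIRST(T) = { ',', 'n', ε }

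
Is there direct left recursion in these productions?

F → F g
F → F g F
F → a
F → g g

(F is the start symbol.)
F → F g: LEFT RECURSIVE (starts with F)
F → F g F: LEFT RECURSIVE (starts with F)
F → a: starts with a
F → g g: starts with g

The grammar has direct left recursion on: F.

Answer: Yes, F is left-recursive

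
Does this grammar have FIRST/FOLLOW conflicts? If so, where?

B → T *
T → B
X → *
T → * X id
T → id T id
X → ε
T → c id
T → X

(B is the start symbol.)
Yes. T → B with FOLLOW(T) on { '*', 'id' }; T → '*' X id with FOLLOW(T) on { '*' }; T → id T id with FOLLOW(T) on { 'id' }; X → '*' with FOLLOW(X) on { '*' }

Nullable non-terminals: T, X.
FIRST sets used below: FIRST(B) = { '*', 'c', 'id' }, FIRST(X) = { '*', ε }

T: nullable alternative(s) T → X; FOLLOW(T) = { '*', 'id' }
  T → B: FIRST \ {ε} = { '*', 'c', 'id' } — overlaps FOLLOW(T) on { '*', 'id' }: CONFLICT
  T → * X id: FIRST \ {ε} = { '*' } — overlaps FOLLOW(T) on { '*' }: CONFLICT
  T → id T id: FIRST \ {ε} = { 'id' } — overlaps FOLLOW(T) on { 'id' }: CONFLICT
  T → c id: FIRST \ {ε} = { 'c' } — disjoint from FOLLOW(T)
  T → X: FIRST \ {ε} = { '*' } — this is the only nullable alternative, skip

X: nullable alternative(s) X → ε; FOLLOW(X) = { '*', 'id' }
  X → *: FIRST \ {ε} = { '*' } — overlaps FOLLOW(X) on { '*' }: CONFLICT
  X → ε: FIRST \ {ε} = { } — this is the only nullable alternative, skip

B has no nullable alternative, so no FIRST/FOLLOW check is needed there.

So the grammar has 4 FIRST/FOLLOW conflicts (marked CONFLICT above).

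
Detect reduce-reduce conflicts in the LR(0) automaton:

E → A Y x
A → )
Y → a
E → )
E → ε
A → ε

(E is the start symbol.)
A reduce-reduce conflict occurs when an LR(0) state has two complete items [A → α .] and [B → β .] — both call for a reduction, and with no lookahead the parser cannot choose between them.

Augment with E' → E and build the canonical LR(0) collection (I0 = CLOSURE({[E' → . E]}), then GOTO on every symbol after a dot until no new states appear). It has 7 states:
  I0: { [A → . )], [A → .], [E → . )], [E → . A Y x], [E → .], [E' → . E] }  — shift, 2 reduces
  I1: { [A → ) .], [E → ) .] }  — 2 reduces
  I2: { [E → A . Y x], [Y → . a] }  — shift
  I3: { [E' → E .] }  — accept
  I4: { [E → A Y . x] }  — shift
  I5: { [Y → a .] }  — reduce
  I6: { [E → A Y x .] }  — reduce

I0 contains complete items [A → .], [E → .] — reduce-reduce conflict.
I1 contains complete items [A → ) .], [E → ) .] — reduce-reduce conflict.

Answer: Yes — I0: [A → .] vs [E → .]; I1: [A → ) .] vs [E → ) .]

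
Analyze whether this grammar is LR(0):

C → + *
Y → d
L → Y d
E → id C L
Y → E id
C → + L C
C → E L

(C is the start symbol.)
Yes, the grammar is LR(0)

Augment with C' → C and build the canonical LR(0) collection (I0 = CLOSURE({[C' → . C]}), then GOTO on every symbol after a dot until no new states appear). It has 16 states:
  I0: { [C → . + *], [C → . + L C], [C → . E L], [C' → . C], [E → . id C L] }  — shift
  I1: { [C → + . *], [C → + . L C], [E → . id C L], [L → . Y d], [Y → . E id], [Y → . d] }  — shift
  I2: { [C' → C .] }  — accept
  I3: { [C → E . L], [E → . id C L], [L → . Y d], [Y → . E id], [Y → . d] }  — shift
  I4: { [C → . + *], [C → . + L C], [C → . E L], [E → . id C L], [E → id . C L] }  — shift
  I5: { [E → . id C L], [E → id C . L], [L → . Y d], [Y → . E id], [Y → . d] }  — shift
  I6: { [Y → E . id] }  — shift
  I7: { [E → id C L .] }  — reduce
  I8: { [L → Y . d] }  — shift
  I9: { [Y → d .] }  — reduce
  I10: { [L → Y d .] }  — reduce
  I11: { [Y → E id .] }  — reduce
  I12: { [C → E L .] }  — reduce
  I13: { [C → + * .] }  — reduce
  I14: { [C → + L . C], [C → . + *], [C → . + L C], [C → . E L], [E → . id C L] }  — shift
  I15: { [C → + L C .] }  — reduce

Every state is either a pure shift/goto state or contains exactly one complete item and nothing to shift — no conflicts. The grammar is LR(0).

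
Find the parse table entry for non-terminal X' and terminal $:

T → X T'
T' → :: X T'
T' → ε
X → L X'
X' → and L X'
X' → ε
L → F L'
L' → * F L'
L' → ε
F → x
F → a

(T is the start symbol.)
To find M[X', $], we find productions for X' where $ is in the predict set (PREDICT(N → α) = (FIRST(α) \ {ε}) ∪ (FOLLOW(N) if α ⇒* ε)).

Relevant sets:
  FOLLOW(X') = { $, '::' }

X' → and L X': PREDICT = { 'and' }
X' → ε: PREDICT = { $, '::' }
  $ is in predict set, so this production goes in M[X', $]

M[X', $] = X' → ε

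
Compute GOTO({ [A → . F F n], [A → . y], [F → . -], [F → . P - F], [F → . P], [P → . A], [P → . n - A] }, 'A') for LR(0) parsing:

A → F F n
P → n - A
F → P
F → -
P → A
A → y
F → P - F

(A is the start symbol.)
GOTO(I, 'A') = CLOSURE({ [A → αX.β] : [A → α.Xβ] ∈ I, X = 'A' })

Items with dot before 'A', with the dot advanced:
  [P → . A] → [P → A .]
Closure adds nothing (no advanced item has the dot before a non-terminal).

GOTO = { [P → A .] }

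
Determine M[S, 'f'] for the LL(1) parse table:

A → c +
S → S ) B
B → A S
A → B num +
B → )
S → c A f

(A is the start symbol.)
Empty (error entry)

To find M[S, 'f'], we find productions for S where 'f' is in the predict set (PREDICT(N → α) = (FIRST(α) \ {ε}) ∪ (FOLLOW(N) if α ⇒* ε)).

Relevant sets:
  FIRST(S) = { 'c' }

S → S ) B: PREDICT = { 'c' }
S → c A f: PREDICT = { 'c' }

M[S, 'f'] is empty (no production applies)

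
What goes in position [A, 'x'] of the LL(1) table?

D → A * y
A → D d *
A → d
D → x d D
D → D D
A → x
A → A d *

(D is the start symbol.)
A → D d *, A → x, A → A d *

To find M[A, 'x'], we find productions for A where 'x' is in the predict set (PREDICT(N → α) = (FIRST(α) \ {ε}) ∪ (FOLLOW(N) if α ⇒* ε)).

Relevant sets:
  FIRST(D) = { 'd', 'x' }
  FIRST(A) = { 'd', 'x' }

A → D d *: PREDICT = { 'd', 'x' }
  'x' is in predict set, so this production goes in M[A, 'x']
A → d: PREDICT = { 'd' }
A → x: PREDICT = { 'x' }
  'x' is in predict set, so this production goes in M[A, 'x']
A → A d *: PREDICT = { 'd', 'x' }
  'x' is in predict set, so this production goes in M[A, 'x']

M[A, 'x'] = A → D d *, A → x, A → A d *  (a multiply-defined cell — the grammar is not LL(1))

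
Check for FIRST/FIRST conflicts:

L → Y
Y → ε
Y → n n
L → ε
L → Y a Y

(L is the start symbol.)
Yes. L → Y / L → ε on { ε }; L → Y / L → Y a Y on { 'n' }

A FIRST/FIRST conflict occurs when two productions N → α and N → β for the same non-terminal have FIRST(α) ∩ FIRST(β) ≠ ∅ (with ε ∈ FIRST of a nullable right-hand side, so two nullable alternatives also conflict).

FIRST sets of the non-terminals at (or reachable through a nullable prefix from) the front of some alternative:
  FIRST(Y) = { 'n', ε }

Productions for L:
  L → Y: FIRST = { 'n', ε }
  L → ε: FIRST = { ε }
  L → Y a Y: FIRST = { 'a', 'n' }
Productions for Y:
  Y → ε: FIRST = { ε }
  Y → n n: FIRST = { 'n' }

Conflict for L: L → Y and L → ε
  Overlap: { ε }
Conflict for L: L → Y and L → Y a Y
  Overlap: { 'n' }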